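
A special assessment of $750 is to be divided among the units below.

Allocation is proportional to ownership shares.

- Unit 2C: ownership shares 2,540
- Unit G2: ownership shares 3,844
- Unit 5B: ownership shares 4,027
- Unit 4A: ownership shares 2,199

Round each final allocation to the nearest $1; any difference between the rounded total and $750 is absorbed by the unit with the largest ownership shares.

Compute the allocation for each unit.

Combined ownership shares = 12,610.
Proportional shares: Unit 2C 2,540/12,610 × $750 = 151.07; Unit G2 3,844/12,610 × $750 = 228.63; Unit 5B 4,027/12,610 × $750 = 239.51; Unit 4A 2,199/12,610 × $750 = 130.79.
After rounding ($1): Unit 2C $151; Unit G2 $229; Unit 5B $240; Unit 4A $131. Sum = $751.
Difference $750 − $751 = −$1 applied to largest ownership shares (Unit 5B): Unit 5B becomes $239.

Unit 2C: $151; Unit G2: $229; Unit 5B: $239; Unit 4A: $131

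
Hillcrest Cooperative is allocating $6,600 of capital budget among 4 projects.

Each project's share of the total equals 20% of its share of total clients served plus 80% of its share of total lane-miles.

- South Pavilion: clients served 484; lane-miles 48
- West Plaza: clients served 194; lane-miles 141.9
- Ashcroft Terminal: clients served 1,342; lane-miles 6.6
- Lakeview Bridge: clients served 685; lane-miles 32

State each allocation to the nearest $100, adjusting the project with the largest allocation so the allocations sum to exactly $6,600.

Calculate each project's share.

Totals — clients served 2,705, lane-miles 228.5.
Combined weights (20% clients served + 80% lane-miles): South Pavilion 0.2038; West Plaza 0.5111; Ashcroft Terminal 0.1223; Lakeview Bridge 0.1627.
Pro-rata amounts: South Pavilion 1,345.33; West Plaza 3,373.58; Ashcroft Terminal 807.38; Lakeview Bridge 1,073.70.
At nearest $100: South Pavilion $1,300; West Plaza $3,400; Ashcroft Terminal $800; Lakeview Bridge $1,100. Sum = $6,600.
No rounding difference to absorb.

South Pavilion: $1,300 · West Plaza: $3,400 · Ashcroft Terminal: $800 · Lakeview Bridge: $1,100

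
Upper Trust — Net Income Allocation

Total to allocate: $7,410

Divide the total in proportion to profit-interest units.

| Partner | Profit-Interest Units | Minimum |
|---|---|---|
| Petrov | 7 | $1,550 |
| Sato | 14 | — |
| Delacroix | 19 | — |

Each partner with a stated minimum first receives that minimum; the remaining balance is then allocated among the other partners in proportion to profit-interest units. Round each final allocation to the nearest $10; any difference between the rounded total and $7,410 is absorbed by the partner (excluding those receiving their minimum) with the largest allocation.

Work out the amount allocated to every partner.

Petrov: $1,550 | Sato: $2,490 | Delacroix: $3,370

Minimums first: Petrov $1,550. Residual $5,860.
Residual split over remaining profit-interest units 33: Sato 2,486.06 → $2,490; Delacroix 3,373.94 → $3,370.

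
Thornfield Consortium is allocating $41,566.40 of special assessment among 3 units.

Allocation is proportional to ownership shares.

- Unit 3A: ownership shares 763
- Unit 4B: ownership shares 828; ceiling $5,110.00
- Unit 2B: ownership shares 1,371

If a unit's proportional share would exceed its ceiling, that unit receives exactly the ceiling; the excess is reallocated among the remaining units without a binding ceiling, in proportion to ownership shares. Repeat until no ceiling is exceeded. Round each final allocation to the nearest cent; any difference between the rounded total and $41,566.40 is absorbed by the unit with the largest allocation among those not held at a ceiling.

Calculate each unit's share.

Unit 3A: $13,034.79 · Unit 4B: $5,110.00 · Unit 2B: $23,421.61

Sum of ownership shares: 2,962.
Proportional shares (ignoring caps): Unit 3A 10,707.3475; Unit 4B 11,619.5068; Unit 2B 19,239.5457.
Cap binds for Unit 4B ($5,110.00); residual $36,456.40 reallocated over remaining ownership shares 2,134.
Remaining shares: Unit 3A 13,034.7859 → $13,034.79; Unit 2B 23,421.6141 → $23,421.61.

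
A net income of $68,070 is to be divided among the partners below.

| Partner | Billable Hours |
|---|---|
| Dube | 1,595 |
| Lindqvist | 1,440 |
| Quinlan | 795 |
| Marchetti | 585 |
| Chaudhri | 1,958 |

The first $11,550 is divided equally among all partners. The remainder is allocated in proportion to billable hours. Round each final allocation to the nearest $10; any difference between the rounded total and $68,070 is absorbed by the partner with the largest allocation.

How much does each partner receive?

Dube: $16,460 · Lindqvist: $15,080 · Quinlan: $9,360 · Marchetti: $7,500 · Chaudhri: $19,670

Equal tier: $11,550 ÷ 5 = $2,310 apiece.
Remainder $56,520 by billable hours (total 6,373): Dube 14,145.52 → $14,150; Lindqvist 12,770.88 → $12,770; Quinlan 7,050.59 → $7,050; Marchetti 5,188.17 → $5,190; Chaudhri 17,364.85 → $17,360.
Totals: Dube $2,310 + $14,150 = $16,460; Lindqvist $2,310 + $12,770 = $15,080; Quinlan $2,310 + $7,050 = $9,360; Marchetti $2,310 + $5,190 = $7,500; Chaudhri $2,310 + $17,360 = $19,670.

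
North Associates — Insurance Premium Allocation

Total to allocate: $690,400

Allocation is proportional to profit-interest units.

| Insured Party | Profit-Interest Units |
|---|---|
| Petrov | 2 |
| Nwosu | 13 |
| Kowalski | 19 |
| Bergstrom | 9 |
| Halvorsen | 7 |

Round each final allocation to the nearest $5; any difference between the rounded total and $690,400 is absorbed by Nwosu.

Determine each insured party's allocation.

Petrov: $27,615 | Nwosu: $179,510 | Kowalski: $262,350 | Bergstrom: $124,270 | Halvorsen: $96,655

Total profit-interest units = 50.
Raw shares: Petrov 2/50 × $690,400 = 27,616.00; Nwosu 13/50 × $690,400 = 179,504.00; Kowalski 19/50 × $690,400 = 262,352.00; Bergstrom 9/50 × $690,400 = 124,272.00; Halvorsen 7/50 × $690,400 = 96,656.00.
At nearest $5: Petrov $27,615; Nwosu $179,505; Kowalski $262,350; Bergstrom $124,270; Halvorsen $96,655. Sum = $690,395.
Difference $690,400 − $690,395 = +$5 applied to Nwosu: Nwosu becomes $179,510.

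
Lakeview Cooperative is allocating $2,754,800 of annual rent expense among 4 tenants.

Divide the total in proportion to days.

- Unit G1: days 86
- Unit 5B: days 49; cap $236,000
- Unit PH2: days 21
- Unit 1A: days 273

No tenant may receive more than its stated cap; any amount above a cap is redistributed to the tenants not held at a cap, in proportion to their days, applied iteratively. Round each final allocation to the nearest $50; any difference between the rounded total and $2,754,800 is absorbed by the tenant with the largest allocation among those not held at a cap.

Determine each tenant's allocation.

Unit G1: $570,050; Unit 5B: $236,000; Unit PH2: $139,200; Unit 1A: $1,809,550

Days total: 429.
Pro-rata shares before constraints: Unit G1 552,244.29; Unit 5B 314,650.82; Unit PH2 134,850.35; Unit 1A 1,753,054.55.
Capped: Unit 5B ($236,000); balance $2,518,800 reallocated over remaining days 380.
Remaining shares: Unit G1 570,044.21 → $570,050; Unit PH2 139,196.84 → $139,200; Unit 1A 1,809,558.95 → $1,809,550.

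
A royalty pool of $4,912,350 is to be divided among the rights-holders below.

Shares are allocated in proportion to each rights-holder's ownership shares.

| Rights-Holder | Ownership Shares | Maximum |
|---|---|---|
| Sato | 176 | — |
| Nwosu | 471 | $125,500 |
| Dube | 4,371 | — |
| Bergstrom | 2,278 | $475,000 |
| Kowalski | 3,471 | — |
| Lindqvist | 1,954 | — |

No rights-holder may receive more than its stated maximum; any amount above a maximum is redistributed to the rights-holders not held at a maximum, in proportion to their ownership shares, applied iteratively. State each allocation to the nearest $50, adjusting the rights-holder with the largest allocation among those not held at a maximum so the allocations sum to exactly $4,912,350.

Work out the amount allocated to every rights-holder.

Sato: $76,100 | Nwosu: $125,500 | Dube: $1,890,000 | Bergstrom: $475,000 | Kowalski: $1,500,850 | Lindqvist: $844,900

Combined ownership shares = 12,721.
Proportional shares (ignoring caps): Sato 67,964.28; Nwosu 181,881.68; Dube 1,687,908.33; Bergstrom 879,674.03; Kowalski 1,340,363.72; Lindqvist 754,557.97.
Held at cap: Nwosu ($125,500), Bergstrom ($475,000); balance $4,311,850 reallocated over remaining ownership shares 9,972.
Remaining shares: Sato 76,101.64 → $76,100; Dube 1,890,001.64 → $1,890,000; Kowalski 1,500,845.50 → $1,500,850; Lindqvist 844,901.21 → $844,900.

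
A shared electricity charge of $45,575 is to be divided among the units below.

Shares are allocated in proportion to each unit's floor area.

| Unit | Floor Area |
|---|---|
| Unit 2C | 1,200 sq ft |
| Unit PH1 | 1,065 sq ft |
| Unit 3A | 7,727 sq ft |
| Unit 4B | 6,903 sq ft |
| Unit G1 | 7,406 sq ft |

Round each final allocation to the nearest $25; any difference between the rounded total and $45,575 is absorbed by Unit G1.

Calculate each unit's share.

Unit 2C: $2,250; Unit PH1: $2,000; Unit 3A: $14,500; Unit 4B: $12,950; Unit G1: $13,875

Total floor area = 24,301.
Pro-rata amounts: Unit 2C 1,200/24,301 × $45,575 = 2,250.52; Unit PH1 1,065/24,301 × $45,575 = 1,997.34; Unit 3A 7,727/24,301 × $45,575 = 14,491.50; Unit 4B 6,903/24,301 × $45,575 = 12,946.14; Unit G1 7,406/24,301 × $45,575 = 13,889.49.
After rounding ($25): Unit 2C $2,250; Unit PH1 $2,000; Unit 3A $14,500; Unit 4B $12,950; Unit G1 $13,900. Sum = $45,600.
Difference $45,575 − $45,600 = −$25 applied to Unit G1: Unit G1 becomes $13,875.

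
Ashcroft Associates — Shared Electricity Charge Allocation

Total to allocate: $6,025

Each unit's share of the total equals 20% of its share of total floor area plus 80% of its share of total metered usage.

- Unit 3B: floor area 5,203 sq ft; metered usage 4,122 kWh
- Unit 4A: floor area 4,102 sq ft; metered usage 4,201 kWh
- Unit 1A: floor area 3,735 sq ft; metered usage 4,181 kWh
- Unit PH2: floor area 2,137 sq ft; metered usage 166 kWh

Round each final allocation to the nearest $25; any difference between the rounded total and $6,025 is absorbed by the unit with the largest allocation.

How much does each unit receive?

Unit 3B: $2,000 · Unit 4A: $1,925 · Unit 1A: $1,875 · Unit PH2: $225

Totals — floor area 15,177, metered usage 12,670.
Composite weights (20% floor area + 80% metered usage): Unit 3B 0.3288; Unit 4A 0.3193; Unit 1A 0.3132; Unit PH2 0.0386.
Pro-rata amounts: Unit 3B 1,981.22; Unit 4A 1,923.85; Unit 1A 1,887.11; Unit PH2 232.82.
After rounding ($25): Unit 3B $1,975; Unit 4A $1,925; Unit 1A $1,875; Unit PH2 $225. Sum = $6,000.
Difference $6,025 − $6,000 = +$25 applied to largest allocation (Unit 3B): Unit 3B becomes $2,000.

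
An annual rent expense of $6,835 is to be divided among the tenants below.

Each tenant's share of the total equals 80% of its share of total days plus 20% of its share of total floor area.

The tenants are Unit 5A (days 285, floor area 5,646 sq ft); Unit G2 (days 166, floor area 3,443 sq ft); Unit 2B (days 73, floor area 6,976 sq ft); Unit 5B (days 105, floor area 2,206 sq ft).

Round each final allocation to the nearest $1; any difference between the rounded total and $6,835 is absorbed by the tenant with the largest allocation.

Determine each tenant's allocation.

Days total 629; floor area total 18,271.
Blended shares (80% days + 20% floor area): Unit 5A 0.4243; Unit G2 0.2488; Unit 2B 0.1692; Unit 5B 0.1577.
Proportional shares: Unit 5A 2,899.97; Unit G2 1,700.66; Unit 2B 1,156.53; Unit 5B 1,077.83.
After rounding ($1): Unit 5A $2,900; Unit G2 $1,701; Unit 2B $1,157; Unit 5B $1,078. Sum = $6,836.
Difference $6,835 − $6,836 = −$1 applied to largest allocation (Unit 5A): Unit 5A becomes $2,899.

Unit 5A: $2,899; Unit G2: $1,701; Unit 2B: $1,157; Unit 5B: $1,078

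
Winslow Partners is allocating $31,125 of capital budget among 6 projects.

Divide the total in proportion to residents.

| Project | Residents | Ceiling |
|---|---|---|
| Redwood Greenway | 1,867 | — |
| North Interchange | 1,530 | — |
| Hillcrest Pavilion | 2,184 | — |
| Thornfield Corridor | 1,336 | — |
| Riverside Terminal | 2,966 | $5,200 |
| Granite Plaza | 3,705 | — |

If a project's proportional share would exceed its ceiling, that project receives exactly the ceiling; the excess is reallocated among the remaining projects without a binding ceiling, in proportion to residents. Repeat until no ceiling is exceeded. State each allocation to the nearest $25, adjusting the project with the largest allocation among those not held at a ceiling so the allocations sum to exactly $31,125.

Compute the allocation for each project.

Total residents = 13,588.
Proportional shares (ignoring caps): Redwood Greenway 4,276.60; North Interchange 3,504.65; Hillcrest Pavilion 5,002.72; Thornfield Corridor 3,060.27; Riverside Terminal 6,793.99; Granite Plaza 8,486.76.
Held at cap: Riverside Terminal ($5,200); remaining pool $25,925 reallocated over remaining residents 10,622.
Shares after redistribution: Redwood Greenway 4,556.77 → $4,550; North Interchange 3,734.25 → $3,725; Hillcrest Pavilion 5,330.47 → $5,325; Thornfield Corridor 3,260.76 → $3,250; Granite Plaza 9,042.75 → $9,050.
Rounding difference +$25 applied to Granite Plaza → $9,075.

Redwood Greenway: $4,550; North Interchange: $3,725; Hillcrest Pavilion: $5,325; Thornfield Corridor: $3,250; Riverside Terminal: $5,200; Granite Plaza: $9,075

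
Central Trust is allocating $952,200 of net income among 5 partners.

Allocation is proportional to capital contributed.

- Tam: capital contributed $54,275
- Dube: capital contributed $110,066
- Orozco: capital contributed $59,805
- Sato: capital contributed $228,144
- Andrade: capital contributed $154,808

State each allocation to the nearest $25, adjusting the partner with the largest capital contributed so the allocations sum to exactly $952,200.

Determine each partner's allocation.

Sum of capital contributed: 607,098.
Proportional shares: Tam 54,275/607,098 × $952,200 = 85,127.37; Dube 110,066/607,098 × $952,200 = 172,632.50; Orozco 59,805/607,098 × $952,200 = 93,800.87; Sato 228,144/607,098 × $952,200 = 357,831.38; Andrade 154,808/607,098 × $952,200 = 242,807.88.
After rounding ($25): Tam $85,125; Dube $172,625; Orozco $93,800; Sato $357,825; Andrade $242,800. Sum = $952,175.
Difference $952,200 − $952,175 = +$25 applied to largest capital contributed (Sato): Sato becomes $357,850.

Tam: $85,125; Dube: $172,625; Orozco: $93,800; Sato: $357,850; Andrade: $242,800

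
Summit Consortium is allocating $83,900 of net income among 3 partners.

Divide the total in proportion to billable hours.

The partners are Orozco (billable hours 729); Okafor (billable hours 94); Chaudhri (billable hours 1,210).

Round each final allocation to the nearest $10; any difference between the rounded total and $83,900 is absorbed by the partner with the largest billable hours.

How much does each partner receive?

Orozco: $30,090; Okafor: $3,880; Chaudhri: $49,930

Total billable hours = 729 + 94 + 1,210 = 2,033.
Unrounded shares: Orozco 30,085.15; Okafor 3,879.29; Chaudhri 49,935.56.
Rounded to nearest $10: Orozco $30,090; Okafor $3,880; Chaudhri $49,940. Sum = $83,910.
Difference $83,900 − $83,910 = −$10 applied to largest billable hours (Chaudhri): Chaudhri becomes $49,930.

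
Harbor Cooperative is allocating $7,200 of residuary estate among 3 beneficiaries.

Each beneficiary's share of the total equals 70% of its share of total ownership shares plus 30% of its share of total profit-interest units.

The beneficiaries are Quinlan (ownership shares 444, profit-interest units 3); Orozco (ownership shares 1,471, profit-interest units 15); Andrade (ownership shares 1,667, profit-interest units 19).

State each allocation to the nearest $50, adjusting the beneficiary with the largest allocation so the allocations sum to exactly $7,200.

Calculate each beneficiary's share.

Ownership shares total 3,582; profit-interest units total 37.
Composite weights (70% ownership shares + 30% profit-interest units): Quinlan 0.1111; Orozco 0.4091; Andrade 0.4798.
Proportional shares: Quinlan 799.86; Orozco 2,945.42; Andrade 3,454.72.
After rounding ($50): Quinlan $800; Orozco $2,950; Andrade $3,450. Sum = $7,200.
Sum already equals the total — no adjustment.

Quinlan: $800; Orozco: $2,950; Andrade: $3,450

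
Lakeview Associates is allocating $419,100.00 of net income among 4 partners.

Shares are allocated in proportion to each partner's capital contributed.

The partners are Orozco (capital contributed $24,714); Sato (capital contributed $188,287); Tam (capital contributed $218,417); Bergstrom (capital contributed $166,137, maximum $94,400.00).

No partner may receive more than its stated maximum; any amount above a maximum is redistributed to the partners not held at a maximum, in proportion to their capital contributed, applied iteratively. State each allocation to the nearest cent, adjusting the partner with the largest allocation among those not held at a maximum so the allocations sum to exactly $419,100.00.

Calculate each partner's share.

Orozco: $18,600.60; Sato: $141,711.26; Tam: $164,388.14; Bergstrom: $94,400.00

Total capital contributed = 597,555.
Proportional shares (ignoring caps): Orozco 17,333.3625; Sato 132,056.6001; Tam 153,188.5177; Bergstrom 116,521.5197.
Capped: Bergstrom ($94,400.00); residual $324,700.00 reallocated over remaining capital contributed 431,418.
Remaining shares: Orozco 18,600.60498 → $18,600.60; Sato 141,711.2612 → $141,711.26; Tam 164,388.1338 → $164,388.13.
Rounding difference +$0.01 applied to Tam → $164,388.14.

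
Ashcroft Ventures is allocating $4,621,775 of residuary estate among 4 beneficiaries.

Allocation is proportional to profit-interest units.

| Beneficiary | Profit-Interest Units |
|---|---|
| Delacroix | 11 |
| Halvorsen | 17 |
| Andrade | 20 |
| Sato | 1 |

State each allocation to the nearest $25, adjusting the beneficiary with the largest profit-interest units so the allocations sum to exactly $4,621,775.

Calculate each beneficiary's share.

Delacroix: $1,037,550; Halvorsen: $1,603,475; Andrade: $1,886,425; Sato: $94,325

Sum of profit-interest units: 11 + 17 + 20 + 1 = 49.
Pro-rata amounts: Delacroix 1,037,541.33; Halvorsen 1,603,472.96; Andrade 1,886,438.78; Sato 94,321.94.
At nearest $25: Delacroix $1,037,550; Halvorsen $1,603,475; Andrade $1,886,450; Sato $94,325. Sum = $4,621,800.
Difference $4,621,775 − $4,621,800 = −$25 applied to largest profit-interest units (Andrade): Andrade becomes $1,886,425.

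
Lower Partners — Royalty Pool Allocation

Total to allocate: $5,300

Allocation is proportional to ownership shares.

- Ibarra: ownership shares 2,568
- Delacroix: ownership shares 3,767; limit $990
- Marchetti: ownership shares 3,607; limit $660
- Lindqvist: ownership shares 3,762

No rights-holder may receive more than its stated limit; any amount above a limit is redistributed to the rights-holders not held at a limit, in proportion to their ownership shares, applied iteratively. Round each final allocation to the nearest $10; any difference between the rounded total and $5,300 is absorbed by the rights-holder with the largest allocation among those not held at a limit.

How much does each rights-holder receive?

Ownership shares total: 13,704.
Unconstrained shares: Ibarra 993.17; Delacroix 1,456.88; Marchetti 1,395.001; Lindqvist 1,454.95.
Held at cap: Delacroix ($990), Marchetti ($660); remaining pool $3,650 reallocated over remaining ownership shares 6,330.
Shares after redistribution: Ibarra 1,480.76 → $1,480; Lindqvist 2,169.24 → $2,170.

Ibarra: $1,480 · Delacroix: $990 · Marchetti: $660 · Lindqvist: $2,170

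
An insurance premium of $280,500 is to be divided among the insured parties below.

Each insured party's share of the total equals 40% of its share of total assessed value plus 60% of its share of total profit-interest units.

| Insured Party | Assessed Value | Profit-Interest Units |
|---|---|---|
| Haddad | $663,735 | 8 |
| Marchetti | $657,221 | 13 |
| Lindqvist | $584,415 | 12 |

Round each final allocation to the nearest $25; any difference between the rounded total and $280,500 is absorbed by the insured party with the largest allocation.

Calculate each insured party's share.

Haddad: $79,875 | Marchetti: $105,000 | Lindqvist: $95,625

Assessed value total 1,905,371; profit-interest units total 33.
Composite weights (40% assessed value + 60% profit-interest units): Haddad 0.2848; Marchetti 0.3743; Lindqvist 0.3409.
Pro-rata amounts: Haddad 79,884.81; Marchetti 105,001.23; Lindqvist 95,613.96.
At nearest $25: Haddad $79,875; Marchetti $105,000; Lindqvist $95,625. Sum = $280,500.
Rounded total matches; no reconciliation needed.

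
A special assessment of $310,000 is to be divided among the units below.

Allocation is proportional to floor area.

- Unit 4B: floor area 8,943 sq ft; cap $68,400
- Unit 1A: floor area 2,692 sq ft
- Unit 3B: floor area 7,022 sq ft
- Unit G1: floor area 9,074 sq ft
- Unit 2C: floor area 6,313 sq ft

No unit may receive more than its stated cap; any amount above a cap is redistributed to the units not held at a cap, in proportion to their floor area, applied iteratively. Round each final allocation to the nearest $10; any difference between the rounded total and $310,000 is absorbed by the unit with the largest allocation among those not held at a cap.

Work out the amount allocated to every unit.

Unit 4B: $68,400; Unit 1A: $25,910; Unit 3B: $67,590; Unit G1: $87,340; Unit 2C: $60,760

Combined floor area = 34,044.
Proportional shares (ignoring caps): Unit 4B 81,433.73; Unit 1A 24,512.98; Unit 3B 63,941.37; Unit G1 82,626.60; Unit 2C 57,485.31.
Cap binds for Unit 4B ($68,400); remaining pool $241,600 reallocated over remaining floor area 25,101.
Redistributed shares: Unit 1A 25,910.81 → $25,910; Unit 3B 67,587.55 → $67,590; Unit G1 87,338.29 → $87,340; Unit 2C 60,763.35 → $60,760.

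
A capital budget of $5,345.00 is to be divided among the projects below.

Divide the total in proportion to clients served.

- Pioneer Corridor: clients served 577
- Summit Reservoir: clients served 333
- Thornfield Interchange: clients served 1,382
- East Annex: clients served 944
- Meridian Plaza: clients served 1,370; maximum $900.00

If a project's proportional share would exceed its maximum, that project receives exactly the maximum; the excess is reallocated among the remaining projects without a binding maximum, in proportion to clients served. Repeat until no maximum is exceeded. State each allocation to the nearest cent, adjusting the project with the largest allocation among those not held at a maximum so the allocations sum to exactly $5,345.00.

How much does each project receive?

Pioneer Corridor: $792.57 · Summit Reservoir: $457.41 · Thornfield Interchange: $1,898.33 · East Annex: $1,296.69 · Meridian Plaza: $900.00

Total clients served = 4,606.
Unconstrained shares: Pioneer Corridor 669.5756; Summit Reservoir 386.4275; Thornfield Interchange 1,603.7321; East Annex 1,095.4581; Meridian Plaza 1,589.8068.
Capped: Meridian Plaza ($900.00); balance $4,445.00 reallocated over remaining clients served 3,236.
Remaining shares: Pioneer Corridor 792.5726 → $792.57; Summit Reservoir 457.4119 → $457.41; Thornfield Interchange 1,898.3282 → $1,898.33; East Annex 1,296.6873 → $1,296.69.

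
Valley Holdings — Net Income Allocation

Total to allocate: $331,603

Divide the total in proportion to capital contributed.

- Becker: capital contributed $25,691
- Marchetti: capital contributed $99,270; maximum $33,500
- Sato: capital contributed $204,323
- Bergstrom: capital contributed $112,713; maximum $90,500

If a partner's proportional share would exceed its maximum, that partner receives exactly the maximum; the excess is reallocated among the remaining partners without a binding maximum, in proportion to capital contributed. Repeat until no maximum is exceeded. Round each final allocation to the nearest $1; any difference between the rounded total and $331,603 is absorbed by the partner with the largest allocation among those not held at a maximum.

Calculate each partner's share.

Becker: $23,188 | Marchetti: $33,500 | Sato: $184,415 | Bergstrom: $90,500

Sum of capital contributed: 441,997.
Unconstrained shares: Becker 19,274.37; Marchetti 74,476.14; Sato 153,290.90; Bergstrom 84,561.59.
Cap binds for Marchetti ($33,500); residual $298,103 reallocated over remaining capital contributed 342,727.
Cap binds for Bergstrom ($90,500); residual $207,603 reallocated over remaining capital contributed 230,014.
Redistributed shares: Becker 23,187.84 → $23,188; Sato 184,415.16 → $184,415.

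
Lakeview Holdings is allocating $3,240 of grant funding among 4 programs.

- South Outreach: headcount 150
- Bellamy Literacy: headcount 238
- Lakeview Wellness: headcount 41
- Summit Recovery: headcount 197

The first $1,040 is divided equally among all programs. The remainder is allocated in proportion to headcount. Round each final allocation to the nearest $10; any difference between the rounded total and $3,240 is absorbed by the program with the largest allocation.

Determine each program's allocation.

First tranche $1,040 split equally: $260 each.
Remainder $2,200 by headcount (total 626): South Outreach 527.16 → $530; Bellamy Literacy 836.42 → $840; Lakeview Wellness 144.09 → $140; Summit Recovery 692.33 → $690.
Totals: South Outreach $260 + $530 = $790; Bellamy Literacy $260 + $840 = $1,100; Lakeview Wellness $260 + $140 = $400; Summit Recovery $260 + $690 = $950.

South Outreach: $790 · Bellamy Literacy: $1,100 · Lakeview Wellness: $400 · Summit Recovery: $950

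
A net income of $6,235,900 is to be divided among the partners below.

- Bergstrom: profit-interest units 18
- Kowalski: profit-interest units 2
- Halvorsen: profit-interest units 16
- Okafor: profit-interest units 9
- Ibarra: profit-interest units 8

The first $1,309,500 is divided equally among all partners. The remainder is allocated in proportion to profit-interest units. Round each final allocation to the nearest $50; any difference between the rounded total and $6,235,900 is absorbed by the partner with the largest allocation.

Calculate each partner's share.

Equal tier: $1,309,500 ÷ 5 = $261,900 apiece.
Remainder $4,926,400 by profit-interest units (total 53): Bergstrom 1,673,116.98 → $1,673,100; Kowalski 185,901.89 → $185,900; Halvorsen 1,487,215.09 → $1,487,200; Okafor 836,558.49 → $836,550; Ibarra 743,607.55 → $743,600.
Rounding difference +$50 on remainder applied to Bergstrom.
Totals: Bergstrom $261,900 + $1,673,150 = $1,935,050; Kowalski $261,900 + $185,900 = $447,800; Halvorsen $261,900 + $1,487,200 = $1,749,100; Okafor $261,900 + $836,550 = $1,098,450; Ibarra $261,900 + $743,600 = $1,005,500.

Bergstrom: $1,935,050; Kowalski: $447,800; Halvorsen: $1,749,100; Okafor: $1,098,450; Ibarra: $1,005,500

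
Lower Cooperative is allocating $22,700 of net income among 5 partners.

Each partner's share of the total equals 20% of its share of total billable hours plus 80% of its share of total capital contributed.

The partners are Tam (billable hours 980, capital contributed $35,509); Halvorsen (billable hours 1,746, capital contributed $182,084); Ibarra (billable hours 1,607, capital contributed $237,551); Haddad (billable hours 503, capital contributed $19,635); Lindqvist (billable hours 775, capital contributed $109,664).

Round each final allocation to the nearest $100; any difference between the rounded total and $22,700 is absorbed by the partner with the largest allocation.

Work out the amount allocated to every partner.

Billable hours total 5,611; capital contributed total 584,443.
Blended shares (20% billable hours + 80% capital contributed): Tam 0.0835; Halvorsen 0.3115; Ibarra 0.3824; Haddad 0.0448; Lindqvist 0.1777.
Pro-rata amounts: Tam 1,896.29; Halvorsen 7,070.50; Ibarra 8,681.52; Haddad 1,017.09; Lindqvist 4,034.59.
After rounding ($100): Tam $1,900; Halvorsen $7,100; Ibarra $8,700; Haddad $1,000; Lindqvist $4,000. Sum = $22,700.
Rounded total matches; no reconciliation needed.

Tam: $1,900 · Halvorsen: $7,100 · Ibarra: $8,700 · Haddad: $1,000 · Lindqvist: $4,000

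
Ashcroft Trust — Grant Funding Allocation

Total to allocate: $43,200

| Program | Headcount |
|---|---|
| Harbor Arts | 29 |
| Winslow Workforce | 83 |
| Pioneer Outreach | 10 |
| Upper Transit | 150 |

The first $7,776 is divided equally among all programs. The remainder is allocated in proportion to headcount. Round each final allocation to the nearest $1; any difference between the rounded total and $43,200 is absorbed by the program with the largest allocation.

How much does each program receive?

Equal tier: $7,776 ÷ 4 = $1,944 apiece.
Remainder $35,424 by headcount (total 272): Harbor Arts 3,776.82 → $3,777; Winslow Workforce 10,809.53 → $10,810; Pioneer Outreach 1,302.35 → $1,302; Upper Transit 19,535.29 → $19,535.
Totals: Harbor Arts $1,944 + $3,777 = $5,721; Winslow Workforce $1,944 + $10,810 = $12,754; Pioneer Outreach $1,944 + $1,302 = $3,246; Upper Transit $1,944 + $19,535 = $21,479.

Harbor Arts: $5,721 · Winslow Workforce: $12,754 · Pioneer Outreach: $3,246 · Upper Transit: $21,479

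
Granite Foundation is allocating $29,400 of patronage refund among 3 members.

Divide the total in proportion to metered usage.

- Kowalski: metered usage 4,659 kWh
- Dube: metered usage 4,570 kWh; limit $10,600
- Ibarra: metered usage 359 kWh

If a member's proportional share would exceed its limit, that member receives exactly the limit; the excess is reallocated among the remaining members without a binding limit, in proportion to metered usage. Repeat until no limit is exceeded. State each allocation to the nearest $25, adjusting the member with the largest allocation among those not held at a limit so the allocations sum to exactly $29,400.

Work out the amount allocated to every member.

Total metered usage = 9,588.
Proportional shares (ignoring caps): Kowalski 14,286.05; Dube 14,013.14; Ibarra 1,100.81.
Capped: Dube ($10,600); remaining pool $18,800 reallocated over remaining metered usage 5,018.
Redistributed shares: Kowalski 17,455.00 → $17,450; Ibarra 1,345.00 → $1,350.

Kowalski: $17,450; Dube: $10,600; Ibarra: $1,350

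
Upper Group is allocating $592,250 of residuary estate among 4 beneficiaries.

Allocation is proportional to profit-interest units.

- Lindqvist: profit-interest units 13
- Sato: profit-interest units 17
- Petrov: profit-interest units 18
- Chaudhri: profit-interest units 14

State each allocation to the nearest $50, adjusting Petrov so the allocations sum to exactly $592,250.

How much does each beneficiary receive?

Profit-interest units total: 62.
Unrounded shares: Lindqvist 13/62 × $592,250 = 124,181.45; Sato 17/62 × $592,250 = 162,391.13; Petrov 18/62 × $592,250 = 171,943.55; Chaudhri 14/62 × $592,250 = 133,733.87.
After rounding ($50): Lindqvist $124,200; Sato $162,400; Petrov $171,950; Chaudhri $133,750. Sum = $592,300.
Difference $592,250 − $592,300 = −$50 applied to Petrov: Petrov becomes $171,900.

Lindqvist: $124,200 | Sato: $162,400 | Petrov: $171,900 | Chaudhri: $133,750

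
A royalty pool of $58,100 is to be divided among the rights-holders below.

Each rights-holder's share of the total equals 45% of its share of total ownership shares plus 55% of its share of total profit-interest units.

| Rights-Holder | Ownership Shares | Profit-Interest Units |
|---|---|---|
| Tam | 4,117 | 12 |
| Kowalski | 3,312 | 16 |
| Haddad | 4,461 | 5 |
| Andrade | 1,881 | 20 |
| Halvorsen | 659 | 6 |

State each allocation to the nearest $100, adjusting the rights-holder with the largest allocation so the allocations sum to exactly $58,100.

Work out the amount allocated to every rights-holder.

Totals — ownership shares 14,430, profit-interest units 59.
Combined weights (45% ownership shares + 55% profit-interest units): Tam 0.2403; Kowalski 0.2524; Haddad 0.1857; Andrade 0.2451; Halvorsen 0.0765.
Unrounded shares: Tam 13,958.71; Kowalski 14,666.61; Haddad 10,790.72; Andrade 14,240.29; Halvorsen 4,443.67.
After rounding ($100): Tam $14,000; Kowalski $14,700; Haddad $10,800; Andrade $14,200; Halvorsen $4,400. Sum = $58,100.
Rounded total matches; no reconciliation needed.

Tam: $14,000 · Kowalski: $14,700 · Haddad: $10,800 · Andrade: $14,200 · Halvorsen: $4,400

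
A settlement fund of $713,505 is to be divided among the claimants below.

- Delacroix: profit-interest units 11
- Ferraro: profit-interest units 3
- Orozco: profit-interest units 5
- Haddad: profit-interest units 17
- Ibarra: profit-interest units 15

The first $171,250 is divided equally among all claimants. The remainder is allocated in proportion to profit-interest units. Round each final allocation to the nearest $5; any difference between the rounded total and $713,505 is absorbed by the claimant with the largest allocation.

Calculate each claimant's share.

First tranche $171,250 split equally: $34,250 each.
Remainder $542,255 by profit-interest units (total 51): Delacroix 116,956.96 → $116,955; Ferraro 31,897.35 → $31,895; Orozco 53,162.25 → $53,160; Haddad 180,751.67 → $180,750; Ibarra 159,486.76 → $159,485.
Rounding difference +$10 on remainder applied to Haddad.
Totals: Delacroix $34,250 + $116,955 = $151,205; Ferraro $34,250 + $31,895 = $66,145; Orozco $34,250 + $53,160 = $87,410; Haddad $34,250 + $180,760 = $215,010; Ibarra $34,250 + $159,485 = $193,735.

Delacroix: $151,205; Ferraro: $66,145; Orozco: $87,410; Haddad: $215,010; Ibarra: $193,735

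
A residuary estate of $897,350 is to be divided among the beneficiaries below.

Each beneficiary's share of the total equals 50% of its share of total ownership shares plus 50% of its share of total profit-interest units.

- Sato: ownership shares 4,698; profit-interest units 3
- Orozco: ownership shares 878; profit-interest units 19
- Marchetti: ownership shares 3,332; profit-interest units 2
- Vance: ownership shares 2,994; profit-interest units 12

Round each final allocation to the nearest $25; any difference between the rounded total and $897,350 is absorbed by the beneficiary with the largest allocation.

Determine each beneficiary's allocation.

Totals — ownership shares 11,902, profit-interest units 36.
Blended shares (50% ownership shares + 50% profit-interest units): Sato 0.2390; Orozco 0.3008; Marchetti 0.1678; Vance 0.2924.
Raw shares: Sato 214,492.18; Orozco 269,899.05; Marchetti 150,534.28; Vance 262,424.49.
After rounding ($25): Sato $214,500; Orozco $269,900; Marchetti $150,525; Vance $262,425. Sum = $897,350.
Sum already equals the total — no adjustment.

Sato: $214,500; Orozco: $269,900; Marchetti: $150,525; Vance: $262,425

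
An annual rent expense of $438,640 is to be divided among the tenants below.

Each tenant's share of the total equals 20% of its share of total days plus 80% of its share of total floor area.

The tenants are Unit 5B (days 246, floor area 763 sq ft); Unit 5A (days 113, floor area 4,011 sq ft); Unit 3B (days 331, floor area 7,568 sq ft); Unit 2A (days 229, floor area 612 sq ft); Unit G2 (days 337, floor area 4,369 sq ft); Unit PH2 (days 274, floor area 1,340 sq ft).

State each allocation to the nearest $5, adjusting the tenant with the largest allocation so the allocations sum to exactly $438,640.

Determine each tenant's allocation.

Days total 1,530; floor area total 18,663.
Composite weights (20% days + 80% floor area): Unit 5B 0.0649; Unit 5A 0.1867; Unit 3B 0.3677; Unit 2A 0.0562; Unit G2 0.2313; Unit PH2 0.0933.
Unrounded shares: Unit 5B 28,451.63; Unit 5A 81,896.29; Unit 3B 161,276.77; Unit 2A 24,637.69; Unit G2 101,471.44; Unit PH2 40,906.18.
Rounded to nearest $5: Unit 5B $28,450; Unit 5A $81,895; Unit 3B $161,275; Unit 2A $24,640; Unit G2 $101,470; Unit PH2 $40,905. Sum = $438,635.
Difference $438,640 − $438,635 = +$5 applied to largest allocation (Unit 3B): Unit 3B becomes $161,280.

Unit 5B: $28,450 · Unit 5A: $81,895 · Unit 3B: $161,280 · Unit 2A: $24,640 · Unit G2: $101,470 · Unit PH2: $40,905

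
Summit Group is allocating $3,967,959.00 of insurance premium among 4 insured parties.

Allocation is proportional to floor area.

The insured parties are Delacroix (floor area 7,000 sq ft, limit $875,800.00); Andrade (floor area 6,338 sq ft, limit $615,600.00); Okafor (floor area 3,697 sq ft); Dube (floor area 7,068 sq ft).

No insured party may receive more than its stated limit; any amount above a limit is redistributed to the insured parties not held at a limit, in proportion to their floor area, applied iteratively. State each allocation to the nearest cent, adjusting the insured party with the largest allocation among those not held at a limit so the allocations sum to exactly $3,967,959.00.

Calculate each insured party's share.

Total floor area = 24,103.
Unconstrained shares: Delacroix 1,152,375.7624; Andrade 1,043,393.9403; Okafor 608,619.0276; Dube 1,163,570.2698.
Held at cap: Delacroix ($875,800.00), Andrade ($615,600.00); residual $2,476,559.00 reallocated over remaining floor area 10,765.
Shares after redistribution: Okafor 850,519.1475 → $850,519.15; Dube 1,626,039.8525 → $1,626,039.85.

Delacroix: $875,800.00; Andrade: $615,600.00; Okafor: $850,519.15; Dube: $1,626,039.85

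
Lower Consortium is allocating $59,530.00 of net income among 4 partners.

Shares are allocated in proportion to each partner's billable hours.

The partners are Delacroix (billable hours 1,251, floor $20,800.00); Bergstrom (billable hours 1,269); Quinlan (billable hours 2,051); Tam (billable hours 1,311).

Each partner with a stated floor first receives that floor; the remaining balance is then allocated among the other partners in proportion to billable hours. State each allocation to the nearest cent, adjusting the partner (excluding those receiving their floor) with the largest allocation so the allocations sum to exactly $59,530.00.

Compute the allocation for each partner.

Delacroix: $20,800.00; Bergstrom: $10,612.91; Quinlan: $17,152.93; Tam: $10,964.16

Minimums first: Delacroix $20,800.00. Residual $38,730.00.
Residual split over remaining billable hours 4,631: Bergstrom 10,612.9065 → $10,612.91; Quinlan 17,152.9324 → $17,152.93; Tam 10,964.1611 → $10,964.16.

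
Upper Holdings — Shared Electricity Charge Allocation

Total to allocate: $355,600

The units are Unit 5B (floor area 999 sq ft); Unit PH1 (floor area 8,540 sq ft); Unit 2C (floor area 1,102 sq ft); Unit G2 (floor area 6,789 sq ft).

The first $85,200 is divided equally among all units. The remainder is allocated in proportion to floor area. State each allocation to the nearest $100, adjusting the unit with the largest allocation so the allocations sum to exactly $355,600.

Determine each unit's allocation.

$85,200 shared equally gives $21,300 per unit.
Remainder $270,400 by floor area (total 17,430): Unit 5B 15,497.97 → $15,500; Unit PH1 132,485.14 → $132,500; Unit 2C 17,095.86 → $17,100; Unit G2 105,321.03 → $105,300.
Totals: Unit 5B $21,300 + $15,500 = $36,800; Unit PH1 $21,300 + $132,500 = $153,800; Unit 2C $21,300 + $17,100 = $38,400; Unit G2 $21,300 + $105,300 = $126,600.

Unit 5B: $36,800 | Unit PH1: $153,800 | Unit 2C: $38,400 | Unit G2: $126,600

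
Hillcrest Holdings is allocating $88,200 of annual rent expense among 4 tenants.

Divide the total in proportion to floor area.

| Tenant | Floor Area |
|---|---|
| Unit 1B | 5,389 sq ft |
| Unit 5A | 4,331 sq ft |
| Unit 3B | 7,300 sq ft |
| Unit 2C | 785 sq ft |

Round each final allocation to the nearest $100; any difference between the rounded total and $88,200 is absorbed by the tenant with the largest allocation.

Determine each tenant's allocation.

Combined floor area = 17,805.
Proportional shares: Unit 1B 5,389/17,805 × $88,200 = 26,695.30; Unit 5A 4,331/17,805 × $88,200 = 21,454.32; Unit 3B 7,300/17,805 × $88,200 = 36,161.75; Unit 2C 785/17,805 × $88,200 = 3,888.63.
At nearest $100: Unit 1B $26,700; Unit 5A $21,500; Unit 3B $36,200; Unit 2C $3,900. Sum = $88,300.
Difference $88,200 − $88,300 = −$100 applied to largest allocation (Unit 3B): Unit 3B becomes $36,100.

Unit 1B: $26,700 | Unit 5A: $21,500 | Unit 3B: $36,100 | Unit 2C: $3,900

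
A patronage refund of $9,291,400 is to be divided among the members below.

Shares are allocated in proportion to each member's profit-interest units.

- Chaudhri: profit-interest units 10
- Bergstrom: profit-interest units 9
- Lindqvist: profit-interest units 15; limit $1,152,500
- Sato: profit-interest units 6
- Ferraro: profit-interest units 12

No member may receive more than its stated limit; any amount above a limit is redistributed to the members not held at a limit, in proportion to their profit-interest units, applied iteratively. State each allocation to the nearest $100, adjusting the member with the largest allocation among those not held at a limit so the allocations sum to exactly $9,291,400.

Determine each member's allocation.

Chaudhri: $2,199,700 · Bergstrom: $1,979,700 · Lindqvist: $1,152,500 · Sato: $1,319,800 · Ferraro: $2,639,700

Profit-interest units total: 52.
Pro-rata shares before constraints: Chaudhri 1,786,807.69; Bergstrom 1,608,126.92; Lindqvist 2,680,211.54; Sato 1,072,084.62; Ferraro 2,144,169.23.
Cap binds for Lindqvist ($1,152,500); remaining pool $8,138,900 reallocated over remaining profit-interest units 37.
Remaining shares: Chaudhri 2,199,702.70 → $2,199,700; Bergstrom 1,979,732.43 → $1,979,700; Sato 1,319,821.62 → $1,319,800; Ferraro 2,639,643.24 → $2,639,600.
Rounding difference +$100 applied to Ferraro → $2,639,700.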